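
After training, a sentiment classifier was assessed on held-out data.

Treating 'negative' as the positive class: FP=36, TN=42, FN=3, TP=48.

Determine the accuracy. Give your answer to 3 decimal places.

Accuracy = (TP+TN)/N = (48+42)/129 = 0.698

0.698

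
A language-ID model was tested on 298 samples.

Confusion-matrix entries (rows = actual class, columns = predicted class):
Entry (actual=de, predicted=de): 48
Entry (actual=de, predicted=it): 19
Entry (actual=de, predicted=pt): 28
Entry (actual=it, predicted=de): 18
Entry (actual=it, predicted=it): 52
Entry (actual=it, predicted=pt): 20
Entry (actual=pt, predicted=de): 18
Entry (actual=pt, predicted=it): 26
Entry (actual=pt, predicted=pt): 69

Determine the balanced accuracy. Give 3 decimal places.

0.565

Balanced accuracy = mean of per-class recall.
  de: recall = 48/95 = 0.5053
  it: recall = 52/90 = 0.5778
  pt: recall = 69/113 = 0.6106
Mean = (0.5053 + 0.5778 + 0.6106) / 3 = 0.565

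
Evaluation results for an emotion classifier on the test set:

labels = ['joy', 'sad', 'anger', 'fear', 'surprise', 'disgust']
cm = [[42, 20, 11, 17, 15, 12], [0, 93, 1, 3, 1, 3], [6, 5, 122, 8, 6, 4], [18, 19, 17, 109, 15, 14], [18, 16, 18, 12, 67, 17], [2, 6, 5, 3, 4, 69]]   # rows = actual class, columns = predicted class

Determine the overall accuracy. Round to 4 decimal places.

0.6291

Accuracy = trace / total = (42+93+122+109+67+69=502) / 798 = 502/798 = 0.6291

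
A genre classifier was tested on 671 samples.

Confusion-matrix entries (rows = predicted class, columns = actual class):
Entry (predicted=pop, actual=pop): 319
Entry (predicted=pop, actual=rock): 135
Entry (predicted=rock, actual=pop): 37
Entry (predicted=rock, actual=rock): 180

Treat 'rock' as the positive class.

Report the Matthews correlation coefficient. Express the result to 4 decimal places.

0.4988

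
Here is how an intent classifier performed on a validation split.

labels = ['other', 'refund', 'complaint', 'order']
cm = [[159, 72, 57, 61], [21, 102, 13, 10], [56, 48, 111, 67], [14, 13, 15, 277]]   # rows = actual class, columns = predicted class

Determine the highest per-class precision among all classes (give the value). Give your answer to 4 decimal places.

Per-class precision (TP/(TP+FP)):
  other: TP=159, FP=21+56+14=91 → 159/250 = 0.63600
  refund: TP=102, FP=72+48+13=133 → 102/235 = 0.43404
  complaint: TP=111, FP=57+13+15=85 → 111/196 = 0.56633
  order: TP=277, FP=61+10+67=138 → 277/415 = 0.66747
Highest is class 'order' with precision = 0.6675.

0.6675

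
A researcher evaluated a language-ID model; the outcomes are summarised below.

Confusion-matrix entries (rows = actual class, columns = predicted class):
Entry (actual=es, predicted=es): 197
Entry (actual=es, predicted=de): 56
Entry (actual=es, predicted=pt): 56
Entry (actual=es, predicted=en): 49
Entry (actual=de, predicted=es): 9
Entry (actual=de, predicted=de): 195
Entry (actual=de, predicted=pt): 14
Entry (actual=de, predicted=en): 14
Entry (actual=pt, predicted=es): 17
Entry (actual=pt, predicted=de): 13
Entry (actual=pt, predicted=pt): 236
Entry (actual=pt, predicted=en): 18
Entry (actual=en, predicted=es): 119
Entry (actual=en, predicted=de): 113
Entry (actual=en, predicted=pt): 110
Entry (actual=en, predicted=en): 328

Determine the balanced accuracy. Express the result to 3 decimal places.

0.678

Balanced accuracy = mean of per-class recall.
  es: recall = 197/358 = 0.5503
  de: recall = 195/232 = 0.8405
  pt: recall = 236/284 = 0.8310
  en: recall = 328/670 = 0.4896
Mean = (0.5503 + 0.8405 + 0.8310 + 0.4896) / 4 = 0.678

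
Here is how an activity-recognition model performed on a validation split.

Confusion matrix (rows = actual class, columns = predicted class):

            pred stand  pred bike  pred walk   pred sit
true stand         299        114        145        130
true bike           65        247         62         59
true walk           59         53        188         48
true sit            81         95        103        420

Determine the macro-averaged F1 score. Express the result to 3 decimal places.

0.523

Per-class F1 score (2·TP/(2·TP+FP+FN)):
  stand: TP=299, FP=65+59+81=205, FN=114+145+130=389 → 598/1192 = 0.5017
  bike: TP=247, FP=114+53+95=262, FN=65+62+59=186 → 494/942 = 0.5244
  walk: TP=188, FP=145+62+103=310, FN=59+53+48=160 → 376/846 = 0.4444
  sit: TP=420, FP=130+59+48=237, FN=81+95+103=279 → 840/1356 = 0.6195
Macro-F1 score = mean = (0.5017 + 0.5244 + 0.4444 + 0.6195) / 4 = 0.523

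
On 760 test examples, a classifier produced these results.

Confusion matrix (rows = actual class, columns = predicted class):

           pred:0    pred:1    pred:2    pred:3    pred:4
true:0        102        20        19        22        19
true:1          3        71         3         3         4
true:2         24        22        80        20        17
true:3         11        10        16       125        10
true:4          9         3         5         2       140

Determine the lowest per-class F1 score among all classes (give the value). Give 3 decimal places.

Per-class F1 score (2·TP/(2·TP+FP+FN)):
  0: TP=102, FP=3+24+11+9=47, FN=20+19+22+19=80 → 204/331 = 0.6163
  1: TP=71, FP=20+22+10+3=55, FN=3+3+3+4=13 → 142/210 = 0.6762
  2: TP=80, FP=19+3+16+5=43, FN=24+22+20+17=83 → 160/286 = 0.5594
  3: TP=125, FP=22+3+20+2=47, FN=11+10+16+10=47 → 250/344 = 0.7267
  4: TP=140, FP=19+4+17+10=50, FN=9+3+5+2=19 → 280/349 = 0.8023
Lowest is class '2' with F1 score = 0.559.

0.559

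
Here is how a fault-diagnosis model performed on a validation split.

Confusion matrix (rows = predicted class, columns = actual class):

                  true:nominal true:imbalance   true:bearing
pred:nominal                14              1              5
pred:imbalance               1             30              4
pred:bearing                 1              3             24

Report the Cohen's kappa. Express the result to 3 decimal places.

0.721

Observed agreement pₒ = trace/N = 68/83 = 0.8193
Expected agreement pₑ = Σ (rowᵢ·colᵢ)/N² = (16·20 + 34·35 + 33·28)/83² = 0.3533
κ = (pₒ − pₑ)/(1 − pₑ) = (0.8193 − 0.3533)/(1 − 0.3533) = 0.721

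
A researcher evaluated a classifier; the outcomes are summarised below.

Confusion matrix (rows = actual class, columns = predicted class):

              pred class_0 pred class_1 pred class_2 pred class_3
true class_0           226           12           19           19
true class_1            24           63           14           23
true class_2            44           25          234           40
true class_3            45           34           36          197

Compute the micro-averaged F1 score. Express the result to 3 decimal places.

Micro-averaging pools counts across classes: ΣTP=720, ΣFP=335, ΣFN=335.
Micro-F1 score = 2·TP/(2·TP+FP+FN) on pooled counts = 0.682 (equals overall accuracy in single-label multiclass).

0.682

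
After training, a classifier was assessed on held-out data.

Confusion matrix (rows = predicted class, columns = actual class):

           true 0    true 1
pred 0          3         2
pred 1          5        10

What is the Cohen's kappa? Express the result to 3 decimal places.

Observed agreement pₒ = trace/N = 13/20 = 0.6500
Expected agreement pₑ = Σ (rowᵢ·colᵢ)/N² = (8·5 + 12·15)/20² = 0.5500
κ = (pₒ − pₑ)/(1 − pₑ) = (0.6500 − 0.5500)/(1 − 0.5500) = 0.222

0.222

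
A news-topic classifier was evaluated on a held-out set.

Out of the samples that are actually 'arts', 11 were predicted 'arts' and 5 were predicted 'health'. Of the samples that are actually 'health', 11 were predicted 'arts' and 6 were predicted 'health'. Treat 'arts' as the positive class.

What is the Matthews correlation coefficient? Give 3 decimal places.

0.043

MCC = (TP·TN − FP·FN) / √((TP+FP)(TP+FN)(TN+FP)(TN+FN))
Numerator = 11·6 − 11·5 = 11
Denominator = √(22·16·17·11) = √65824 = 256.5619
MCC = 11 / 256.5619 = 0.043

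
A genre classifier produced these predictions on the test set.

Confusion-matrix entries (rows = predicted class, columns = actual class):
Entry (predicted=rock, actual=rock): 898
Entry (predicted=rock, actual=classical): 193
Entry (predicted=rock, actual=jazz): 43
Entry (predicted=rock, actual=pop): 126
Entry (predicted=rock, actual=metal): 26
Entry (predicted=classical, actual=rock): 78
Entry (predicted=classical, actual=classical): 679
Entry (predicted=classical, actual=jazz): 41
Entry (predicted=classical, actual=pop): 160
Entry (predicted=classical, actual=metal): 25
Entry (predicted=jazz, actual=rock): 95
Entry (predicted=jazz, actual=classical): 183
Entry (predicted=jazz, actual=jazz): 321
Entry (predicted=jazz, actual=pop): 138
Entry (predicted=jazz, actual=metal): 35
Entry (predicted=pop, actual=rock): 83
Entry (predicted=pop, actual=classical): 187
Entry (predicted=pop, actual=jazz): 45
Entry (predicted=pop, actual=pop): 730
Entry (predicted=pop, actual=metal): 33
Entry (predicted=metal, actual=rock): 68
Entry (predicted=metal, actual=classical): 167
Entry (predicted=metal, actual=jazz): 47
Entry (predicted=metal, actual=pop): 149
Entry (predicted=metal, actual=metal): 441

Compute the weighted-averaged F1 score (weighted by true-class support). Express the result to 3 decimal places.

Per-class F1 score (2·TP/(2·TP+FP+FN)):
  rock: TP=898, FP=193+43+126+26=388, FN=78+95+83+68=324 → 1796/2508 = 0.7161
  classical: TP=679, FP=78+41+160+25=304, FN=193+183+187+167=730 → 1358/2392 = 0.5677
  jazz: TP=321, FP=95+183+138+35=451, FN=43+41+45+47=176 → 642/1269 = 0.5059
  pop: TP=730, FP=83+187+45+33=348, FN=126+160+138+149=573 → 1460/2381 = 0.6132
  metal: TP=441, FP=68+167+47+149=431, FN=26+25+35+33=119 → 882/1432 = 0.6159
Weighted-F1 score = Σ (supportᵢ/N)·F1 scoreᵢ with N=4991: (1222/4991)·0.7161 + (1409/4991)·0.5677 + (497/4991)·0.5059 + (1303/4991)·0.6132 + (560/4991)·0.6159 = 0.615

0.615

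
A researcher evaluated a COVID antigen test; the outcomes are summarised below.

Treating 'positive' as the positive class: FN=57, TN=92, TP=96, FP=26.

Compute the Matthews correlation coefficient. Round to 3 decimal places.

MCC = (TP·TN − FP·FN) / √((TP+FP)(TP+FN)(TN+FP)(TN+FN))
Numerator = 96·92 − 26·57 = 7350
Denominator = √(122·153·118·149) = √328185612 = 18115.8939
MCC = 7350 / 18115.8939 = 0.406

0.406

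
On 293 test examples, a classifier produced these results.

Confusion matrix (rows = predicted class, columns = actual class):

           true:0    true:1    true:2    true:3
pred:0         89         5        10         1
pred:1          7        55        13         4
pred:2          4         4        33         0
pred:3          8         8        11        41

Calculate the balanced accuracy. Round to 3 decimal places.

Balanced accuracy = mean of per-class recall.
  0: recall = 89/108 = 0.8241
  1: recall = 55/72 = 0.7639
  2: recall = 33/67 = 0.4925
  3: recall = 41/46 = 0.8913
Mean = (0.8241 + 0.7639 + 0.4925 + 0.8913) / 4 = 0.743

0.743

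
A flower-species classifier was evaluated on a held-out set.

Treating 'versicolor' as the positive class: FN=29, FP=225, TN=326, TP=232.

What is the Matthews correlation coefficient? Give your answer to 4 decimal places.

0.4524

MCC = (TP·TN − FP·FN) / √((TP+FP)(TP+FN)(TN+FP)(TN+FN))
Numerator = 232·326 − 225·29 = 69107
Denominator = √(457·261·551·355) = √23331177585 = 152745.4667
MCC = 69107 / 152745.4667 = 0.4524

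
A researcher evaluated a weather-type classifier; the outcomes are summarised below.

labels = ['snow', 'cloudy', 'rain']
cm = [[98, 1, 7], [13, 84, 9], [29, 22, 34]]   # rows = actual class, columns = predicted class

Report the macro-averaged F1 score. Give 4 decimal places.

0.6964

Per-class F1 score (2·TP/(2·TP+FP+FN)):
  snow: TP=98, FP=13+29=42, FN=1+7=8 → 196/246 = 0.79675
  cloudy: TP=84, FP=1+22=23, FN=13+9=22 → 168/213 = 0.78873
  rain: TP=34, FP=7+9=16, FN=29+22=51 → 68/135 = 0.50370
Macro-F1 score = mean = (0.79675 + 0.78873 + 0.50370) / 3 = 0.6964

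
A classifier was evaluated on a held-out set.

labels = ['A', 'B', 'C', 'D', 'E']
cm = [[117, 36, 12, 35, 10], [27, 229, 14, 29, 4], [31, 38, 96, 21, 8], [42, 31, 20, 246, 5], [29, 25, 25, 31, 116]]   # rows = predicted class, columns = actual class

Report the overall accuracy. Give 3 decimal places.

0.630

Accuracy = trace / total = (117+229+96+246+116=804) / 1277 = 804/1277 = 0.630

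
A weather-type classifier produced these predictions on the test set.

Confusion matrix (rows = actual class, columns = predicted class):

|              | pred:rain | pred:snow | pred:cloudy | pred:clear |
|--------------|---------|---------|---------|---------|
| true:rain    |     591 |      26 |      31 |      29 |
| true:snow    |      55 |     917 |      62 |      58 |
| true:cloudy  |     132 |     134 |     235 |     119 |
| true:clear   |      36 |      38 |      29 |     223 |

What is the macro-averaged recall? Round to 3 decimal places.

0.694

Per-class recall (TP/(TP+FN)):
  rain: TP=591, FN=26+31+29=86 → 591/677 = 0.8730
  snow: TP=917, FN=55+62+58=175 → 917/1092 = 0.8397
  cloudy: TP=235, FN=132+134+119=385 → 235/620 = 0.3790
  clear: TP=223, FN=36+38+29=103 → 223/326 = 0.6840
Macro-recall = mean = (0.8730 + 0.8397 + 0.3790 + 0.6840) / 4 = 0.694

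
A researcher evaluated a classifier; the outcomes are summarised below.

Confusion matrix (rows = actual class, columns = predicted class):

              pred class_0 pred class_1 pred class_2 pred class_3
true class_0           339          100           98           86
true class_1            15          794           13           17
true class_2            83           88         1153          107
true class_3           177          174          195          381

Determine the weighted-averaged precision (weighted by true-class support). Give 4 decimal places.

0.6934

Per-class precision (TP/(TP+FP)):
  class_0: TP=339, FP=15+83+177=275 → 339/614 = 0.55212
  class_1: TP=794, FP=100+88+174=362 → 794/1156 = 0.68685
  class_2: TP=1153, FP=98+13+195=306 → 1153/1459 = 0.79027
  class_3: TP=381, FP=86+17+107=210 → 381/591 = 0.64467
Weighted-precision = Σ (supportᵢ/N)·precisionᵢ with N=3820: (623/3820)·0.55212 + (839/3820)·0.68685 + (1431/3820)·0.79027 + (927/3820)·0.64467 = 0.6934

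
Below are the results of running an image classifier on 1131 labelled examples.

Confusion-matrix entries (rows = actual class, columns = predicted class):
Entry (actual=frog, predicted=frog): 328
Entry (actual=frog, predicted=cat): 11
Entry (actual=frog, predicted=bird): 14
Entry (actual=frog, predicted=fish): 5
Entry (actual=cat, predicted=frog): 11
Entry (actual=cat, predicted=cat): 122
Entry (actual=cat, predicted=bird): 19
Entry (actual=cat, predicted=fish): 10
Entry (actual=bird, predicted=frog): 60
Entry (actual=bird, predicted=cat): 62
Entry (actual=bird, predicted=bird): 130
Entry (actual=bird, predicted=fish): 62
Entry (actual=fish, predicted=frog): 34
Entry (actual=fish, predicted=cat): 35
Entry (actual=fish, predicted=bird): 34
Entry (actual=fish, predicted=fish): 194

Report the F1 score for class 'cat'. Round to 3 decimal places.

One-vs-rest for 'cat': TP = diagonal; FP = other classes predicted 'cat'; FN = 'cat' predicted as other.
F1 score = 2·TP/(2·TP+FP+FN).
cat: TP=122, FP=11+62+35=108, FN=11+19+10=40 → 244/392 = 0.6224

0.622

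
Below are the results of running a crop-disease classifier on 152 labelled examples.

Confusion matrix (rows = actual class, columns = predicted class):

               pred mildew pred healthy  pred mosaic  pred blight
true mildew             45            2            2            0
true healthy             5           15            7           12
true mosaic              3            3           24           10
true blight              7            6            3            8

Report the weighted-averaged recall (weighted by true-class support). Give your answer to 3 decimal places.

0.605

Per-class recall (TP/(TP+FN)):
  mildew: TP=45, FN=2+2+0=4 → 45/49 = 0.9184
  healthy: TP=15, FN=5+7+12=24 → 15/39 = 0.3846
  mosaic: TP=24, FN=3+3+10=16 → 24/40 = 0.6000
  blight: TP=8, FN=7+6+3=16 → 8/24 = 0.3333
Weighted-recall = Σ (supportᵢ/N)·recallᵢ with N=152: (49/152)·0.9184 + (39/152)·0.3846 + (40/152)·0.6000 + (24/152)·0.3333 = 0.605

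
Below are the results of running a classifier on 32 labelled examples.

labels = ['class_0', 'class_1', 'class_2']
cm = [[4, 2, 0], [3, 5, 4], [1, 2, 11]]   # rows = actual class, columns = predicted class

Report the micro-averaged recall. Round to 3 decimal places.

Micro-averaging pools counts across classes: ΣTP=20, ΣFP=12, ΣFN=12.
Micro-recall = TP/(TP+FN) on pooled counts = 0.625 (equals overall accuracy in single-label multiclass).

0.625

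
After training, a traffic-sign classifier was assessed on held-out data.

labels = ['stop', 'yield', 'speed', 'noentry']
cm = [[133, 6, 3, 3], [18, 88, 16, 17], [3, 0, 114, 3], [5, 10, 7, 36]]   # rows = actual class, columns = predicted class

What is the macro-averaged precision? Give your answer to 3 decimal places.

Per-class precision (TP/(TP+FP)):
  stop: TP=133, FP=18+3+5=26 → 133/159 = 0.8365
  yield: TP=88, FP=6+0+10=16 → 88/104 = 0.8462
  speed: TP=114, FP=3+16+7=26 → 114/140 = 0.8143
  noentry: TP=36, FP=3+17+3=23 → 36/59 = 0.6102
Macro-precision = mean = (0.8365 + 0.8462 + 0.8143 + 0.6102) / 4 = 0.777

0.777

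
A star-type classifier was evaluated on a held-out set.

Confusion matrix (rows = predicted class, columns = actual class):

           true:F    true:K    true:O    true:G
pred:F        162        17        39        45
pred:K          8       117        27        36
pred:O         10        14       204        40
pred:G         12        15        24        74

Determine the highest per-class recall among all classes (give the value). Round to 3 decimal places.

0.844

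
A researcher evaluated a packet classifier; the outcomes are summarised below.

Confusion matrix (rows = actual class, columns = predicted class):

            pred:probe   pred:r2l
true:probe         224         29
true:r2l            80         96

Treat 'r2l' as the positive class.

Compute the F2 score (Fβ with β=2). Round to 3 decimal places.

0.579

Fβ = (1+β²)·TP / ((1+β²)·TP + β²·FN + FP), with β²=4
= 5·96 / (5·96 + 4·80 + 29) = 0.579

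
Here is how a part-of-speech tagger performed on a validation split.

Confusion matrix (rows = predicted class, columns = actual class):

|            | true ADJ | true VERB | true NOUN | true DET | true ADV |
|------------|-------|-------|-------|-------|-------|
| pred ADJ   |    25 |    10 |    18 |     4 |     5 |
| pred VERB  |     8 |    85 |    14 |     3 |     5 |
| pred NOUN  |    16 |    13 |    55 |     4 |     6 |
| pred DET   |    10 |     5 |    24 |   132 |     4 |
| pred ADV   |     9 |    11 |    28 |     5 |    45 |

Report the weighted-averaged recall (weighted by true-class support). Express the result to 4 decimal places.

Per-class recall (TP/(TP+FN)):
  ADJ: TP=25, FN=8+16+10+9=43 → 25/68 = 0.36765
  VERB: TP=85, FN=10+13+5+11=39 → 85/124 = 0.68548
  NOUN: TP=55, FN=18+14+24+28=84 → 55/139 = 0.39568
  DET: TP=132, FN=4+3+4+5=16 → 132/148 = 0.89189
  ADV: TP=45, FN=5+5+6+4=20 → 45/65 = 0.69231
Weighted-recall = Σ (supportᵢ/N)·recallᵢ with N=544: (68/544)·0.36765 + (124/544)·0.68548 + (139/544)·0.39568 + (148/544)·0.89189 + (65/544)·0.69231 = 0.6287

0.6287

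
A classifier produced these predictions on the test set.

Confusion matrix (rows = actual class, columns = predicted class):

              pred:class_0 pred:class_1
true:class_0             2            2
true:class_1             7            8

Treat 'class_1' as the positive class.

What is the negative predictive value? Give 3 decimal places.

NPV = TN/(TN+FN) = 2/(2+7) = 0.222

0.222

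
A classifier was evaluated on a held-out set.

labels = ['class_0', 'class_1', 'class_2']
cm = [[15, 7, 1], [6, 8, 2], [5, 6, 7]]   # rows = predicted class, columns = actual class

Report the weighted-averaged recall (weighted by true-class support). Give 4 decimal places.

Per-class recall (TP/(TP+FN)):
  class_0: TP=15, FN=6+5=11 → 15/26 = 0.57692
  class_1: TP=8, FN=7+6=13 → 8/21 = 0.38095
  class_2: TP=7, FN=1+2=3 → 7/10 = 0.70000
Weighted-recall = Σ (supportᵢ/N)·recallᵢ with N=57: (26/57)·0.57692 + (21/57)·0.38095 + (10/57)·0.70000 = 0.5263

0.5263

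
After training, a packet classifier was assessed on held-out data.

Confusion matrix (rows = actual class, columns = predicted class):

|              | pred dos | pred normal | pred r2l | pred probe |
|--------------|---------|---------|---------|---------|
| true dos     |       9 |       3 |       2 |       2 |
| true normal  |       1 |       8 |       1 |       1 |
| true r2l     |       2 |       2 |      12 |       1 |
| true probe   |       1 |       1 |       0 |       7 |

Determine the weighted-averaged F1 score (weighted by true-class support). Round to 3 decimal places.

Per-class F1 score (2·TP/(2·TP+FP+FN)):
  dos: TP=9, FP=1+2+1=4, FN=3+2+2=7 → 18/29 = 0.6207
  normal: TP=8, FP=3+2+1=6, FN=1+1+1=3 → 16/25 = 0.6400
  r2l: TP=12, FP=2+1+0=3, FN=2+2+1=5 → 24/32 = 0.7500
  probe: TP=7, FP=2+1+1=4, FN=1+1+0=2 → 14/20 = 0.7000
Weighted-F1 score = Σ (supportᵢ/N)·F1 scoreᵢ with N=53: (16/53)·0.6207 + (11/53)·0.6400 + (17/53)·0.7500 + (9/53)·0.7000 = 0.680

0.680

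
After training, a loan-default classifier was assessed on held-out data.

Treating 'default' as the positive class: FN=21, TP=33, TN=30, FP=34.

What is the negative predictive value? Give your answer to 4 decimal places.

NPV = TN/(TN+FN) = 30/(30+21) = 0.5882

0.5882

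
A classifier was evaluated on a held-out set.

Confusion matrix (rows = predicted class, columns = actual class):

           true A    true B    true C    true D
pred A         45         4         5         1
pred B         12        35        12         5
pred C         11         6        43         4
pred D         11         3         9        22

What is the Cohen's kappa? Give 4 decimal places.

0.5111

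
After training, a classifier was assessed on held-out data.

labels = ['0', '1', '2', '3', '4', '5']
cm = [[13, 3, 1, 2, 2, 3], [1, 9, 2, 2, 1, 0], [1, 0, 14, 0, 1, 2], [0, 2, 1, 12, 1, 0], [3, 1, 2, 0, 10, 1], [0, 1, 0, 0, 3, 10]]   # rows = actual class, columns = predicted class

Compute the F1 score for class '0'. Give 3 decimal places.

0.619

F1 score = 2·TP/(2·TP+FP+FN).
0: TP=13, FP=1+1+0+3+0=5, FN=3+1+2+2+3=11 → 26/42 = 0.6190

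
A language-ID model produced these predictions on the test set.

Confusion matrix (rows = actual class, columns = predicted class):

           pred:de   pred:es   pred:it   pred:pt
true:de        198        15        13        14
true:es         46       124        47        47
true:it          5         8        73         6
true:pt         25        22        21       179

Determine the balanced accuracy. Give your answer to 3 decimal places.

0.703

Balanced accuracy = mean of per-class recall.
  de: recall = 198/240 = 0.8250
  es: recall = 124/264 = 0.4697
  it: recall = 73/92 = 0.7935
  pt: recall = 179/247 = 0.7247
Mean = (0.8250 + 0.4697 + 0.7935 + 0.7247) / 4 = 0.703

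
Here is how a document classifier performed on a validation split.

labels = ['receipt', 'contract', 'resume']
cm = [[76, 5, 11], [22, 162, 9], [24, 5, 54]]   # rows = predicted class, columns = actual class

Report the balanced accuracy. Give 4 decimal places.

0.7648

Balanced accuracy = mean of per-class recall.
  receipt: recall = 76/122 = 0.62295
  contract: recall = 162/172 = 0.94186
  resume: recall = 54/74 = 0.72973
Mean = (0.62295 + 0.94186 + 0.72973) / 3 = 0.7648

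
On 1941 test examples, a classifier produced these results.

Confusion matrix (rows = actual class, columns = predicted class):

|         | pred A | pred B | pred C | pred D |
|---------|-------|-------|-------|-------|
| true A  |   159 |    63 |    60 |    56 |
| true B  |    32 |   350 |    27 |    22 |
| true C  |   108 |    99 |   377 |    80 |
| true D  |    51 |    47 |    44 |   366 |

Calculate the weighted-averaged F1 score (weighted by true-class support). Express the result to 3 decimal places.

0.643

Per-class F1 score (2·TP/(2·TP+FP+FN)):
  A: TP=159, FP=32+108+51=191, FN=63+60+56=179 → 318/688 = 0.4622
  B: TP=350, FP=63+99+47=209, FN=32+27+22=81 → 700/990 = 0.7071
  C: TP=377, FP=60+27+44=131, FN=108+99+80=287 → 754/1172 = 0.6433
  D: TP=366, FP=56+22+80=158, FN=51+47+44=142 → 732/1032 = 0.7093
Weighted-F1 score = Σ (supportᵢ/N)·F1 scoreᵢ with N=1941: (338/1941)·0.4622 + (431/1941)·0.7071 + (664/1941)·0.6433 + (508/1941)·0.7093 = 0.643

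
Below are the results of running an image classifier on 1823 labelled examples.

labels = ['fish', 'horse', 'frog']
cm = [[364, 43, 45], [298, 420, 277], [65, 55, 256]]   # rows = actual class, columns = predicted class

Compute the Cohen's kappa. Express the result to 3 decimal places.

Observed agreement pₒ = trace/N = 1040/1823 = 0.5705
Expected agreement pₑ = Σ (rowᵢ·colᵢ)/N² = (452·727 + 995·518 + 376·578)/1823² = 0.3194
κ = (pₒ − pₑ)/(1 − pₑ) = (0.5705 − 0.3194)/(1 − 0.3194) = 0.369

0.369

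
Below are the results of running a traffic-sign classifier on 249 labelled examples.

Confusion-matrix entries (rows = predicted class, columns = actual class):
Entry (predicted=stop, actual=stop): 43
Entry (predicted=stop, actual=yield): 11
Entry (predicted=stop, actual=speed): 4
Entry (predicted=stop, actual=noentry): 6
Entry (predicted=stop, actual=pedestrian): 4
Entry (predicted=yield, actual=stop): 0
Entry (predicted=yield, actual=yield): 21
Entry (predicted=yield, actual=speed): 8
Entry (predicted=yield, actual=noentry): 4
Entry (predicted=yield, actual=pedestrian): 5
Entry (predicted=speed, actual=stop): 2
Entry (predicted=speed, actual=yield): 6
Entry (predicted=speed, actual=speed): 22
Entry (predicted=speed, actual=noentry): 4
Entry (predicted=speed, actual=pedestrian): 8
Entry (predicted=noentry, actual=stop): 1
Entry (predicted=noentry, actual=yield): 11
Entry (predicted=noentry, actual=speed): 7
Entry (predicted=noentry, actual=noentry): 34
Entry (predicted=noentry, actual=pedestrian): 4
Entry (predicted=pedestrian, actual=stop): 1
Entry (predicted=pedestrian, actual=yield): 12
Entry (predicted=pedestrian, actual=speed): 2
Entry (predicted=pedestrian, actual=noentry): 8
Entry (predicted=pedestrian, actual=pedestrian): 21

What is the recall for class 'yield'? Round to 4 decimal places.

0.3443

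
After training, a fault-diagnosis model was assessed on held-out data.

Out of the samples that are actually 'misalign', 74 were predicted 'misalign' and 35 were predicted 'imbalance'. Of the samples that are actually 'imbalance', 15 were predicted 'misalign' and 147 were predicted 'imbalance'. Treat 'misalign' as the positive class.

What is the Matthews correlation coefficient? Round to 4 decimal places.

0.6122

MCC = (TP·TN − FP·FN) / √((TP+FP)(TP+FN)(TN+FP)(TN+FN))
Numerator = 74·147 − 15·35 = 10353
Denominator = √(89·109·162·182) = √286024284 = 16912.2525
MCC = 10353 / 16912.2525 = 0.6122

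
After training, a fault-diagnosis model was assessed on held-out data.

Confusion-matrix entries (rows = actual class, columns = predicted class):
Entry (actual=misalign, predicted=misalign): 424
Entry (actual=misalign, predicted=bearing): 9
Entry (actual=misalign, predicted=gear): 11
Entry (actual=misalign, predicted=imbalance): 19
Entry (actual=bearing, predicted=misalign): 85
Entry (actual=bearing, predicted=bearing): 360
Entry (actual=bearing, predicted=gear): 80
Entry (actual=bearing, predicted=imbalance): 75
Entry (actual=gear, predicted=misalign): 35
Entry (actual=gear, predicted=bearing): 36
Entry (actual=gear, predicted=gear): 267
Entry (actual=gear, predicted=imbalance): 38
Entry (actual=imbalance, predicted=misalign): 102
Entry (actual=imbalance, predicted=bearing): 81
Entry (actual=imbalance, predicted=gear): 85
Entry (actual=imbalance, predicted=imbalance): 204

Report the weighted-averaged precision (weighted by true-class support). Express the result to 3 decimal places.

0.660

Per-class precision (TP/(TP+FP)):
  misalign: TP=424, FP=85+35+102=222 → 424/646 = 0.6563
  bearing: TP=360, FP=9+36+81=126 → 360/486 = 0.7407
  gear: TP=267, FP=11+80+85=176 → 267/443 = 0.6027
  imbalance: TP=204, FP=19+75+38=132 → 204/336 = 0.6071
Weighted-precision = Σ (supportᵢ/N)·precisionᵢ with N=1911: (463/1911)·0.6563 + (600/1911)·0.7407 + (376/1911)·0.6027 + (472/1911)·0.6071 = 0.660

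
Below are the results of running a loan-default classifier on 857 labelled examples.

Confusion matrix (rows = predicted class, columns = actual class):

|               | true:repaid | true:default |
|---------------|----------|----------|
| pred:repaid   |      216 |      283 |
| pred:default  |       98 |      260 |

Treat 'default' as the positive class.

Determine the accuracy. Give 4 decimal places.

0.5554

Accuracy = (TP+TN)/N = (260+216)/857 = 0.5554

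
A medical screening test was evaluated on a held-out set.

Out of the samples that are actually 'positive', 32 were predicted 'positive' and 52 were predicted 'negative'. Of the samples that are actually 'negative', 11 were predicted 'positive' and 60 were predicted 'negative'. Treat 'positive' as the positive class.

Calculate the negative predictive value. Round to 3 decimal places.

0.536

NPV = TN/(TN+FN) = 60/(60+52) = 0.536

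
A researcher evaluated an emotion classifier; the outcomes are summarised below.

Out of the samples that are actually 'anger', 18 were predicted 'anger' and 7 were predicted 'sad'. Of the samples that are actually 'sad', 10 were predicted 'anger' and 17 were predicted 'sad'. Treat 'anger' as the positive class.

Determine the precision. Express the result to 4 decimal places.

Precision = TP/(TP+FP) = 18/(18+10) = 18/28 = 0.6429

0.6429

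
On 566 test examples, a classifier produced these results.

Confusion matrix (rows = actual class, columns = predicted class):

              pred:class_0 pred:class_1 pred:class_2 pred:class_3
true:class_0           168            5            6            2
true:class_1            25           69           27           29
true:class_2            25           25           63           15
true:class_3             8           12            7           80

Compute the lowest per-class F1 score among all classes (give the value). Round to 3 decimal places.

Per-class F1 score (2·TP/(2·TP+FP+FN)):
  class_0: TP=168, FP=25+25+8=58, FN=5+6+2=13 → 336/407 = 0.8256
  class_1: TP=69, FP=5+25+12=42, FN=25+27+29=81 → 138/261 = 0.5287
  class_2: TP=63, FP=6+27+7=40, FN=25+25+15=65 → 126/231 = 0.5455
  class_3: TP=80, FP=2+29+15=46, FN=8+12+7=27 → 160/233 = 0.6867
Lowest is class 'class_1' with F1 score = 0.529.

0.529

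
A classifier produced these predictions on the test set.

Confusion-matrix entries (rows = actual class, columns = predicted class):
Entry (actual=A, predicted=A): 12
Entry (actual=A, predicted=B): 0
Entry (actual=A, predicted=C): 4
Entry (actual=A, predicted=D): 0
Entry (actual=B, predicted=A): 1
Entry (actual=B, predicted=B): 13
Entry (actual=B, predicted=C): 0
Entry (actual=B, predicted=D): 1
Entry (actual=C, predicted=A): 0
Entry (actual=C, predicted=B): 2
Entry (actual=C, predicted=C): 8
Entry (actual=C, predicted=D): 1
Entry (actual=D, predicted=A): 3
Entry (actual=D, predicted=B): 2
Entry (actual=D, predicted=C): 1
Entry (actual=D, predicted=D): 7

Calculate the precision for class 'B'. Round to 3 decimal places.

One-vs-rest for 'B': TP = diagonal; FP = other classes predicted 'B'; FN = 'B' predicted as other.
precision = TP/(TP+FP).
B: TP=13, FP=0+2+2=4 → 13/17 = 0.7647

0.765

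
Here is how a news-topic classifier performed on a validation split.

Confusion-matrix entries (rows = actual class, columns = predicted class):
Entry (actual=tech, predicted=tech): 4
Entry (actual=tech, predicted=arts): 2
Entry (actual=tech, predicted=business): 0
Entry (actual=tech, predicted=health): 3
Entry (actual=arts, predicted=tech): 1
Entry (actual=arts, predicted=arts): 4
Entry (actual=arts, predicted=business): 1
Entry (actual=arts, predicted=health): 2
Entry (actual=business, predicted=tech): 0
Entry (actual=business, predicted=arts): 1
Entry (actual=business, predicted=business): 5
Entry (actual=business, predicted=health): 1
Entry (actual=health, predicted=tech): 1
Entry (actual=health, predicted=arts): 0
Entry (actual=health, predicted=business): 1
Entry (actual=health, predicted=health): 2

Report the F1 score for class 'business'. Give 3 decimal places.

Treat 'business' as positive and all other classes as negative.
F1 score = 2·TP/(2·TP+FP+FN).
business: TP=5, FP=0+1+1=2, FN=0+1+1=2 → 10/14 = 0.7143

0.714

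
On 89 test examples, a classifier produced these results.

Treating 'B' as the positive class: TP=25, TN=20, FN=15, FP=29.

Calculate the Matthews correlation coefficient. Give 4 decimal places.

0.0338

MCC = (TP·TN − FP·FN) / √((TP+FP)(TP+FN)(TN+FP)(TN+FN))
Numerator = 25·20 − 29·15 = 65
Denominator = √(54·40·49·35) = √3704400 = 1924.6818
MCC = 65 / 1924.6818 = 0.0338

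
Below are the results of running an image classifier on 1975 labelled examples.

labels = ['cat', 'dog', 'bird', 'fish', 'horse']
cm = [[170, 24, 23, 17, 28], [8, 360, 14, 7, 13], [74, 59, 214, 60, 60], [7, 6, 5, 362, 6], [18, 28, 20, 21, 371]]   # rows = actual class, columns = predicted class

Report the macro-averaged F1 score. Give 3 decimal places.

0.733

Per-class F1 score (2·TP/(2·TP+FP+FN)):
  cat: TP=170, FP=8+74+7+18=107, FN=24+23+17+28=92 → 340/539 = 0.6308
  dog: TP=360, FP=24+59+6+28=117, FN=8+14+7+13=42 → 720/879 = 0.8191
  bird: TP=214, FP=23+14+5+20=62, FN=74+59+60+60=253 → 428/743 = 0.5760
  fish: TP=362, FP=17+7+60+21=105, FN=7+6+5+6=24 → 724/853 = 0.8488
  horse: TP=371, FP=28+13+60+6=107, FN=18+28+20+21=87 → 742/936 = 0.7927
Macro-F1 score = mean = (0.6308 + 0.8191 + 0.5760 + 0.8488 + 0.7927) / 5 = 0.733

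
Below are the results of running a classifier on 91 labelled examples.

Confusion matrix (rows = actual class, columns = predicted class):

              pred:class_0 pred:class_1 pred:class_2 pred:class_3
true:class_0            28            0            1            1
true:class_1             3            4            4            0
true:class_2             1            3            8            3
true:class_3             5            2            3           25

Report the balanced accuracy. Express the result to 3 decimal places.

0.636

Balanced accuracy = mean of per-class recall.
  class_0: recall = 28/30 = 0.9333
  class_1: recall = 4/11 = 0.3636
  class_2: recall = 8/15 = 0.5333
  class_3: recall = 25/35 = 0.7143
Mean = (0.9333 + 0.3636 + 0.5333 + 0.7143) / 4 = 0.636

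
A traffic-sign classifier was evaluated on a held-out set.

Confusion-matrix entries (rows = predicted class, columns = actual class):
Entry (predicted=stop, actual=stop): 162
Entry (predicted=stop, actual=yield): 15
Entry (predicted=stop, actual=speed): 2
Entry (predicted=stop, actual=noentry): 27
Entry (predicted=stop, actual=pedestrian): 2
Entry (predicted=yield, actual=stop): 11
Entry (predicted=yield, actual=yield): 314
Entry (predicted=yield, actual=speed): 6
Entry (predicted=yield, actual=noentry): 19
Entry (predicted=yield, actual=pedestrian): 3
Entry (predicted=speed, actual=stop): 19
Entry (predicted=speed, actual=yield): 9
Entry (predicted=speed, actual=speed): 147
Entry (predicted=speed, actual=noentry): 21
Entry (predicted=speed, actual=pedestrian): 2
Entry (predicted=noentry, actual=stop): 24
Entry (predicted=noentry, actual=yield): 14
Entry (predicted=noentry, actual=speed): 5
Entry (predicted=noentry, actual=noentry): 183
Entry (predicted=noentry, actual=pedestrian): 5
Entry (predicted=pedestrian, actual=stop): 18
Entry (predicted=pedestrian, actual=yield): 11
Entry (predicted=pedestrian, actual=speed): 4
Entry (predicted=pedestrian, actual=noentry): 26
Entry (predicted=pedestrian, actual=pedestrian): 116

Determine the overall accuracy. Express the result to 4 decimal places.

Accuracy = trace / total = (162+314+147+183+116=922) / 1165 = 922/1165 = 0.7914

0.7914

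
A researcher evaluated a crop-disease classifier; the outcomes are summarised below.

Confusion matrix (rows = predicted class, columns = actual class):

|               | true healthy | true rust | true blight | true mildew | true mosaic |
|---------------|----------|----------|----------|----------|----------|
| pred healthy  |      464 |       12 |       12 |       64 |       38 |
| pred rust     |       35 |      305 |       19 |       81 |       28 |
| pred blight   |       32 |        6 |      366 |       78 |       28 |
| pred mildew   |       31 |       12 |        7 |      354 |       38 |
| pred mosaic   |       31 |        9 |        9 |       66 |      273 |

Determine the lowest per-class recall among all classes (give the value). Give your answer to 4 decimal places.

Per-class recall (TP/(TP+FN)):
  healthy: TP=464, FN=35+32+31+31=129 → 464/593 = 0.78246
  rust: TP=305, FN=12+6+12+9=39 → 305/344 = 0.88663
  blight: TP=366, FN=12+19+7+9=47 → 366/413 = 0.88620
  mildew: TP=354, FN=64+81+78+66=289 → 354/643 = 0.55054
  mosaic: TP=273, FN=38+28+28+38=132 → 273/405 = 0.67407
Lowest is class 'mildew' with recall = 0.5505.

0.5505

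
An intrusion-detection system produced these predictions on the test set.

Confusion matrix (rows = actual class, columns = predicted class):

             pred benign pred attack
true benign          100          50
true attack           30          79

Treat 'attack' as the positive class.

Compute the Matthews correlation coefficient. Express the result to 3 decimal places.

MCC = (TP·TN − FP·FN) / √((TP+FP)(TP+FN)(TN+FP)(TN+FN))
Numerator = 79·100 − 50·30 = 6400
Denominator = √(129·109·150·130) = √274189500 = 16558.6684
MCC = 6400 / 16558.6684 = 0.387

0.387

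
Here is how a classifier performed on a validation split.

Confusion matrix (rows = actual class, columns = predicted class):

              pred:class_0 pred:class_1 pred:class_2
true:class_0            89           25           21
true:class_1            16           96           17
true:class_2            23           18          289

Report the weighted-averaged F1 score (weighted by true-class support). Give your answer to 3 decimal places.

0.798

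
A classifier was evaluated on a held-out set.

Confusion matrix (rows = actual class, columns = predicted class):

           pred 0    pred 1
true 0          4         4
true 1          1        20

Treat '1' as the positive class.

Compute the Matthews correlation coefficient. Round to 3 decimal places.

0.535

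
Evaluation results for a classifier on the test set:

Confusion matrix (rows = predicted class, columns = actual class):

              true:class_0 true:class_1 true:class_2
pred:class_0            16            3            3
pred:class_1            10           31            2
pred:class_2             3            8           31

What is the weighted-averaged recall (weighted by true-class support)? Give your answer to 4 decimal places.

Per-class recall (TP/(TP+FN)):
  class_0: TP=16, FN=10+3=13 → 16/29 = 0.55172
  class_1: TP=31, FN=3+8=11 → 31/42 = 0.73810
  class_2: TP=31, FN=3+2=5 → 31/36 = 0.86111
Weighted-recall = Σ (supportᵢ/N)·recallᵢ with N=107: (29/107)·0.55172 + (42/107)·0.73810 + (36/107)·0.86111 = 0.7290

0.7290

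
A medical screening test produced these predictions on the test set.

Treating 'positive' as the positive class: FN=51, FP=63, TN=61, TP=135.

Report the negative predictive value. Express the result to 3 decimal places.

NPV = TN/(TN+FN) = 61/(61+51) = 0.545

0.545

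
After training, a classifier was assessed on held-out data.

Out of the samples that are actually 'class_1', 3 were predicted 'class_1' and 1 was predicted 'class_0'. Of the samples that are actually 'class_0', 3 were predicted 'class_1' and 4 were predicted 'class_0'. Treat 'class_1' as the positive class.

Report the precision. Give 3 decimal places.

0.500

Precision = TP/(TP+FP) = 3/(3+3) = 3/6 = 0.500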